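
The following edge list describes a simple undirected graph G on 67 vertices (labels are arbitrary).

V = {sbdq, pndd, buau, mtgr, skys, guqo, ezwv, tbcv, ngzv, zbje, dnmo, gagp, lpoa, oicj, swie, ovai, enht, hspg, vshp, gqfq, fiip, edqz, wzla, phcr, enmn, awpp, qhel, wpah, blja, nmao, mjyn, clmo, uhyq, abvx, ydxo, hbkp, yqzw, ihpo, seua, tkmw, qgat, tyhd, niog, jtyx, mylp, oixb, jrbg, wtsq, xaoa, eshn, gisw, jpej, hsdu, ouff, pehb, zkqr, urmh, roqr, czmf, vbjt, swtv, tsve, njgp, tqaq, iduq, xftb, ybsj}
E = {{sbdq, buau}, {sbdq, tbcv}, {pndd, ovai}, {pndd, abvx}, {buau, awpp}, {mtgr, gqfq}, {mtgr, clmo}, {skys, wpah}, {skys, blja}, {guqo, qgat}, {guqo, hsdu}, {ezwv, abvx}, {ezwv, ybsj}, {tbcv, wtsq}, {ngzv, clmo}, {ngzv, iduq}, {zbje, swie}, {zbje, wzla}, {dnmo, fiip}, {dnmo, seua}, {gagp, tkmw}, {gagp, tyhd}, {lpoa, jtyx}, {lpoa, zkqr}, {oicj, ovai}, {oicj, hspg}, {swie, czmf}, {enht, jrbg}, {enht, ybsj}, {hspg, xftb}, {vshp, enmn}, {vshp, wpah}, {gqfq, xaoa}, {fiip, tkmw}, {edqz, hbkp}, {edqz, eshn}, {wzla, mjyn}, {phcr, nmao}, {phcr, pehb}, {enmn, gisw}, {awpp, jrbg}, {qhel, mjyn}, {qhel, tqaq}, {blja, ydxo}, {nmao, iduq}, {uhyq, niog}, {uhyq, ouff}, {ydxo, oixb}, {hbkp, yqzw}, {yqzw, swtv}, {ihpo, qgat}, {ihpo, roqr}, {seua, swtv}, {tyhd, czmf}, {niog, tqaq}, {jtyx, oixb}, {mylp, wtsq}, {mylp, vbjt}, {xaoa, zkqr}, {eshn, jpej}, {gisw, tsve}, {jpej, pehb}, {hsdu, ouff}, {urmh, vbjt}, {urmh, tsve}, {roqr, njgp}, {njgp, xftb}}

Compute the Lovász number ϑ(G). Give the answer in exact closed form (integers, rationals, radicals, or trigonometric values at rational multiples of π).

Vertex abvx has 2 neighbors: pndd, ezwv.
N(urmh) = {vbjt, tsve}, |N(urmh)| = 2.
deg(enmn) = 2; N(enmn) = {vshp, gisw}.
Vertex ezwv has 2 neighbors: abvx, ybsj.
67-vertex 2-regular graph: this is C_{67}, the 67-cycle.
The 34 distinct eigenvalues: [2.0, 1.991, 1.965, 1.921, 1.861, 1.784, 1.692, 1.584, 1.463, 1.329, 1.183, 1.027, 0.862, 0.689, 0.51, 0.327, 0.141, -0.047, -0.234, -0.419, -0.6, -0.776, -0.945, -1.106, -1.257, -1.398, -1.525, -1.64, -1.74, -1.825, -1.893, -1.945, -1.98, -1.998].
Lovász: ϑ = −67(-2*cos(pi/67))/(2+-(-1)*2*cos(pi/67)) = 67*cos(pi/67)/(cos(pi/67) + 1).
ϑ(G) ≈ 33.48157981.
Lovász sandwich 33 ≤ 67*cos(pi/67)/(cos(pi/67) + 1) ≤ 34: both strict.

67*cos(pi/67)/(cos(pi/67) + 1)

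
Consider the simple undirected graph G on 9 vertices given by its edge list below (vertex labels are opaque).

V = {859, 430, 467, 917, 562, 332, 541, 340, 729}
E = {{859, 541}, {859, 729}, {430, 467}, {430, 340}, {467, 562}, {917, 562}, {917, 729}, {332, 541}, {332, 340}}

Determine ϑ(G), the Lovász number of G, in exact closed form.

N(859) = {541, 729}, |N(859)| = 2.
deg(541) = 2; N(541) = {859, 332}.
deg(729) = 2; N(729) = {859, 917}.
Vertex 340 has 2 neighbors: 430, 332.
G on 9 vertices is 2-regular; the odd cycle C_{9}.
The 5 distinct eigenvalues: [2.0, 1.532, 0.347, -1.0, -1.879].
Lovász (edge-transitive): ϑ = −9·(-2*cos(pi/9))/((2)−(-2*cos(pi/9))) = 9*cos(pi/9)/(cos(pi/9) + 1).
Numerically 4.3600896.
α=4, χ(Ḡ)=5; ϑ=9*cos(pi/9)/(cos(pi/9) + 1) lies between (both strict).

9*cos(pi/9)/(cos(pi/9) + 1)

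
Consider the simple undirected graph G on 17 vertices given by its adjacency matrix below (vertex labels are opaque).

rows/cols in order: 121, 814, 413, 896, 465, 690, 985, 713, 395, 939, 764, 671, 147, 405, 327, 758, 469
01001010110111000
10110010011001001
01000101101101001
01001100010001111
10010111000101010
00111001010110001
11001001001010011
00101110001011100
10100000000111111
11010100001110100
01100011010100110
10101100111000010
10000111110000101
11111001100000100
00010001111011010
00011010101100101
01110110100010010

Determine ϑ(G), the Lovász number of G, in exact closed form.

sqrt(17)

N(147) = {121, 690, 985, 713, 395, 939, 327, 469}, |N(147)| = 8.
N(764) = {814, 413, 985, 713, 939, 671, 327, 758}, |N(764)| = 8.
Vertex 690 has 8 neighbors: 413, 896, 465, 713, 939, 671, 147, 469.
Vertex 896 has 8 neighbors: 814, 465, 690, 939, 405, 327, 758, 469.
Every vertex has degree 8 (N=17); strongly regular (17,8,3,4).
Distinct eigenvalues (to 4 d.p.): [8.0, 1.5616, -2.5616].
With N=17: ϑ(G) = 17·(-(-sqrt(17)/2 - 1/2))/(8−(-sqrt(17)/2 - 1/2)) = sqrt(17).
ϑ(G) ≈ 4.123105626.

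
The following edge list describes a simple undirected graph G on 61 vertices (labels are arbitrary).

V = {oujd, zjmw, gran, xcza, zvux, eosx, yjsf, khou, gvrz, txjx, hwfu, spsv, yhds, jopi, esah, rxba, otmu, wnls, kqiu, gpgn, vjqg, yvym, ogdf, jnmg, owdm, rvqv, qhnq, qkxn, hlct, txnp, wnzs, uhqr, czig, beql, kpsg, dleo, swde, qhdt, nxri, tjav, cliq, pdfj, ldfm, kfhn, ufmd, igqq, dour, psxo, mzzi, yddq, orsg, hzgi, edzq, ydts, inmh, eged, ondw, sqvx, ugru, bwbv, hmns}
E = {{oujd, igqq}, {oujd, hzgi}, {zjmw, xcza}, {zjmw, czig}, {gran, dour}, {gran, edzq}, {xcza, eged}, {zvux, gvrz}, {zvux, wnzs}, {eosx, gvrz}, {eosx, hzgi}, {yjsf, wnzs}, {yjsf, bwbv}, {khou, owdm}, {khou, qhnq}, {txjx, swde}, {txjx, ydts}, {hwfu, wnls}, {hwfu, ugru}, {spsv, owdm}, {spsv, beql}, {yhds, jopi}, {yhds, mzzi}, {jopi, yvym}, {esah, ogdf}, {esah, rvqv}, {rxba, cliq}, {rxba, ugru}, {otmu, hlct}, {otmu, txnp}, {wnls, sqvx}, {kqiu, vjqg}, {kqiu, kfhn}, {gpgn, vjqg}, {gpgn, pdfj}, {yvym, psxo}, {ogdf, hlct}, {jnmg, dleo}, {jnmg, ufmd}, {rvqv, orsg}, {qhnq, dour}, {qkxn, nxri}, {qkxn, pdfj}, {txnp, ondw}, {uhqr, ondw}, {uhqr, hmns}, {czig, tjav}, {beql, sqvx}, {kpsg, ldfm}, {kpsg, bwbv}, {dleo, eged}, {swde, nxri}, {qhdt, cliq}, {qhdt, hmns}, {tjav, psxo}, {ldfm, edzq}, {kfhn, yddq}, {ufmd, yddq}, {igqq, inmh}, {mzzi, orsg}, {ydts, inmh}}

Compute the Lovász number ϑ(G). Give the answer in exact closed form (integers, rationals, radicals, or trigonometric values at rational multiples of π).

Vertex wnls has 2 neighbors: hwfu, sqvx.
N(sqvx) = {wnls, beql}, |N(sqvx)| = 2.
N(otmu) = {hlct, txnp}, |N(otmu)| = 2.
N(yhds) = {jopi, mzzi}, |N(yhds)| = 2.
61-vertex 2-regular graph: connected 2-regular on 61 ⇒ C_{61}.
The 31 distinct eigenvalues: [2.0, 1.9894, 1.957711, 1.905271, 1.832634, 1.74057, 1.630057, 1.502264, 1.358547, 1.200429, 1.029586, 0.847829, 0.657085, 0.459375, 0.256797, 0.051496, -0.154351, -0.358562, -0.558971, -0.753456, -0.939953, -1.116487, -1.281186, -1.432304, -1.56824, -1.687551, -1.788974, -1.871434, -1.934055, -1.976176, -1.997348].
ϑ = −N·λ_min/(λ_max−λ_min) = −61·(-2*cos(pi/61))/(2−(-2*cos(pi/61))) = 61*cos(pi/61)/(cos(pi/61) + 1).
≈ 30.4797665 (to 7 d.p.).
Lovász sandwich 30 ≤ 61*cos(pi/61)/(cos(pi/61) + 1) ≤ 31: both strict.

61*cos(pi/61)/(cos(pi/61) + 1)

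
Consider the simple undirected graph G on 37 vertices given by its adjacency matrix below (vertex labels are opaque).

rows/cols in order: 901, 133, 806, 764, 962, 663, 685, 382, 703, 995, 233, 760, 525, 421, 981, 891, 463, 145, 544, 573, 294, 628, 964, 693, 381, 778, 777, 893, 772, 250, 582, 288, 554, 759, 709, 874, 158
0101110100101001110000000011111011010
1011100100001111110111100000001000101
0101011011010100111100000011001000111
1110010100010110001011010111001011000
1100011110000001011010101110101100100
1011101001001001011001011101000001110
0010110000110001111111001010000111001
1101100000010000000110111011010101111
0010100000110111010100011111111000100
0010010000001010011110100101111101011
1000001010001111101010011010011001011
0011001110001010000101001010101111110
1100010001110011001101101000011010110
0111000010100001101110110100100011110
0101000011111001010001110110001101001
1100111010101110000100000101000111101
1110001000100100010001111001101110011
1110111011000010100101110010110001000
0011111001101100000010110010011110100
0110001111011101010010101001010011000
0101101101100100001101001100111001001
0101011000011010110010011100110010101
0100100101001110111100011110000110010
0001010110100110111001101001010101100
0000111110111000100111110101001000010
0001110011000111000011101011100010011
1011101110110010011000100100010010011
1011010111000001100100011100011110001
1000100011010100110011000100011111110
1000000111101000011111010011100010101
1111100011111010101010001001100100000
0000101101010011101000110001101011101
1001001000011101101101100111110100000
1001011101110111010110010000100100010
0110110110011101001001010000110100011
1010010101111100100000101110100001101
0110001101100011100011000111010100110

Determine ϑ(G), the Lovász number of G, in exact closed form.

deg(525) = 18; N(525) = {901, 133, 663, 995, 233, 760, 981, 891, 544, 573, 628, 964, 381, 250, 582, 554, 709, 874}.
Vertex 582 has 18 neighbors: 901, 133, 806, 764, 962, 703, 995, 233, 760, 525, 981, 463, 544, 294, 381, 893, 772, 288.
Vertex 421 has 18 neighbors: 133, 806, 764, 703, 233, 891, 463, 544, 573, 294, 964, 693, 778, 772, 554, 759, 709, 874.
Vertex 628 has 18 neighbors: 133, 764, 663, 685, 760, 525, 981, 463, 145, 294, 693, 381, 778, 772, 250, 554, 709, 158.
37-vertex 18-regular graph: strongly regular (37,18,8,9).
spec(A) ≈ [18.0, 2.541, -3.541] (distinct, 3 d.p.).
Lovász: ϑ = −37(-sqrt(37)/2 - 1/2)/(18+-(-sqrt(37)/2 - 1/2)) = sqrt(37).
Numerically 6.08276253.

sqrt(37)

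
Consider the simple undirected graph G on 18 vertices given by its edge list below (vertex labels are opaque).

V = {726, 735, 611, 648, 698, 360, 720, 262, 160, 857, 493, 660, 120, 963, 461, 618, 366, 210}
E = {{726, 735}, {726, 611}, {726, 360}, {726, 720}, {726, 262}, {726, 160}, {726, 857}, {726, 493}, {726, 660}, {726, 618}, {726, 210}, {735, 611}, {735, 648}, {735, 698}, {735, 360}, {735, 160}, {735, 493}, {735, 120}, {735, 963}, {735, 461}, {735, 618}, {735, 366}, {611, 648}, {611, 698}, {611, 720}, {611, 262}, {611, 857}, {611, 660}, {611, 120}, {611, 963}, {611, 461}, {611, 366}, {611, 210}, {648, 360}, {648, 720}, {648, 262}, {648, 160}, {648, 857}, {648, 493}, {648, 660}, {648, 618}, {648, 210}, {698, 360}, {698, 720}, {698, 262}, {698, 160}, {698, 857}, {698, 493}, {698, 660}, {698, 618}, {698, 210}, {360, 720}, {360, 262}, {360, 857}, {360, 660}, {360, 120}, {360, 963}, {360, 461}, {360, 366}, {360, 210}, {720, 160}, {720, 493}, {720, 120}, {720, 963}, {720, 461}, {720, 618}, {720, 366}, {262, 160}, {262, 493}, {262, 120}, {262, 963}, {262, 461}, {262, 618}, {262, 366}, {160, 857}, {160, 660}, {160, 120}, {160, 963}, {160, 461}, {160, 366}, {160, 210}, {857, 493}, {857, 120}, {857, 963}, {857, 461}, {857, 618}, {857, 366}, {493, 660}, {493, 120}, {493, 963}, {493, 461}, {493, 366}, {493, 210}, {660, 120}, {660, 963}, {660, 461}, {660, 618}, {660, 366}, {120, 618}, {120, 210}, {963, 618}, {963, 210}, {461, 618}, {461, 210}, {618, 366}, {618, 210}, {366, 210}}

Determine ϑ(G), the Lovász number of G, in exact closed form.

7

deg(720) = 12; N(720) = {726, 611, 648, 698, 360, 160, 493, 120, 963, 461, 618, 366}.
Vertex 735 has 12 neighbors: 726, 611, 648, 698, 360, 160, 493, 120, 963, 461, 618, 366.
Vertex 698 has 11 neighbors: 735, 611, 360, 720, 262, 160, 857, 493, 660, 618, 210.
deg(660) = 12; N(660) = {726, 611, 648, 698, 360, 160, 493, 120, 963, 461, 618, 366}.
K_{7,6,5} (perfect); ϑ(G) = α(G) = max{7,6,5} = 7.
≈ 7.000000 (to 6 d.p.).
α=7, χ(Ḡ)=7; ϑ=7 lies between (collapsed).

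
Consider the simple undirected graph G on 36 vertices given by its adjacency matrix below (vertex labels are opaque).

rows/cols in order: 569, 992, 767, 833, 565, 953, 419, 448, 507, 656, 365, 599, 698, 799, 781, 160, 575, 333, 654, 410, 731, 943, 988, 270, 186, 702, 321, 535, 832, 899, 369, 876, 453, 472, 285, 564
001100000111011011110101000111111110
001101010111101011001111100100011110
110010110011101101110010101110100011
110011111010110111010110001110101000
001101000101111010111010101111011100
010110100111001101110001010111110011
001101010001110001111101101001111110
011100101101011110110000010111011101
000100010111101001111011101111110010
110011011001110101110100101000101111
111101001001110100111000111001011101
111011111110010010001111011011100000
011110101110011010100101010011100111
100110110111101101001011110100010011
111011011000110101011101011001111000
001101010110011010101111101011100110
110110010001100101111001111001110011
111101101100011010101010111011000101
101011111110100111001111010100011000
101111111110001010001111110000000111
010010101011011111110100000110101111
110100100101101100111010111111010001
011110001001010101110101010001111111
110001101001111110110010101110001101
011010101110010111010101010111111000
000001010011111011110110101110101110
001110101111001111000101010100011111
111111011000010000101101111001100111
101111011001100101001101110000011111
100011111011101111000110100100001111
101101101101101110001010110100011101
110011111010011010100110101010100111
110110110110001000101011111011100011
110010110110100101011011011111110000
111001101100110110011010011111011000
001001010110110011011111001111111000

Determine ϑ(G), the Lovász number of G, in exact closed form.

8

deg(599) = 21; N(599) = {569, 992, 767, 565, 953, 419, 448, 507, 656, 365, 799, 575, 731, 943, 988, 270, 702, 321, 832, 899, 369}.
Vertex 943 has 21 neighbors: 569, 992, 833, 419, 656, 599, 698, 781, 160, 654, 410, 731, 988, 186, 702, 321, 535, 832, 899, 876, 564.
N(654) = {569, 767, 565, 953, 419, 448, 507, 656, 365, 698, 160, 575, 333, 731, 943, 988, 270, 702, 535, 876, 453}, |N(654)| = 21.
deg(988) = 21; N(988) = {992, 767, 833, 565, 507, 599, 799, 160, 333, 654, 410, 943, 270, 702, 899, 369, 876, 453, 472, 285, 564}.
Every vertex has degree 21 (N=36); Kneser-type, 2-subsets of [9].
Distinct eigenvalues (to 3 d.p.): [21.0, 1.0, -6.0].
λ_max=21, λ_min=-6; ϑ = −36·λ_min/(λ_max−λ_min) = 8.
= 8.000000000… (decimal).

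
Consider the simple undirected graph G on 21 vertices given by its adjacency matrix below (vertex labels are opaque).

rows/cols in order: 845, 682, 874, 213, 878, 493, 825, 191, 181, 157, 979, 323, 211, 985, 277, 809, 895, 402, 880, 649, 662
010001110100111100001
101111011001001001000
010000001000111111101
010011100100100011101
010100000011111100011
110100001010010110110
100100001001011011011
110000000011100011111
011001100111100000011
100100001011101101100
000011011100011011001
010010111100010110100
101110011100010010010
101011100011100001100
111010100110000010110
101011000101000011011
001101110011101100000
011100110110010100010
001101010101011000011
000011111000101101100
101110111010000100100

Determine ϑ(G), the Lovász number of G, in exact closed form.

Vertex 157 has 10 neighbors: 845, 213, 181, 979, 323, 211, 277, 809, 402, 880.
N(181) = {682, 874, 493, 825, 157, 979, 323, 211, 649, 662}, |N(181)| = 10.
deg(277) = 10; N(277) = {845, 682, 874, 878, 825, 157, 979, 895, 880, 649}.
Vertex 662 has 10 neighbors: 845, 874, 213, 878, 825, 191, 181, 979, 809, 880.
10-regular, N=21; Kneser K(7,2) on C(7,2)=21 vertices.
A has 3 distinct eigenvalues ≈ [10.0, 1.0, -4.0].
Lovász: ϑ = −21(-4)/(10+-1*(-4)) = 6.
≈ 6.000000000 (to 9 d.p.).

6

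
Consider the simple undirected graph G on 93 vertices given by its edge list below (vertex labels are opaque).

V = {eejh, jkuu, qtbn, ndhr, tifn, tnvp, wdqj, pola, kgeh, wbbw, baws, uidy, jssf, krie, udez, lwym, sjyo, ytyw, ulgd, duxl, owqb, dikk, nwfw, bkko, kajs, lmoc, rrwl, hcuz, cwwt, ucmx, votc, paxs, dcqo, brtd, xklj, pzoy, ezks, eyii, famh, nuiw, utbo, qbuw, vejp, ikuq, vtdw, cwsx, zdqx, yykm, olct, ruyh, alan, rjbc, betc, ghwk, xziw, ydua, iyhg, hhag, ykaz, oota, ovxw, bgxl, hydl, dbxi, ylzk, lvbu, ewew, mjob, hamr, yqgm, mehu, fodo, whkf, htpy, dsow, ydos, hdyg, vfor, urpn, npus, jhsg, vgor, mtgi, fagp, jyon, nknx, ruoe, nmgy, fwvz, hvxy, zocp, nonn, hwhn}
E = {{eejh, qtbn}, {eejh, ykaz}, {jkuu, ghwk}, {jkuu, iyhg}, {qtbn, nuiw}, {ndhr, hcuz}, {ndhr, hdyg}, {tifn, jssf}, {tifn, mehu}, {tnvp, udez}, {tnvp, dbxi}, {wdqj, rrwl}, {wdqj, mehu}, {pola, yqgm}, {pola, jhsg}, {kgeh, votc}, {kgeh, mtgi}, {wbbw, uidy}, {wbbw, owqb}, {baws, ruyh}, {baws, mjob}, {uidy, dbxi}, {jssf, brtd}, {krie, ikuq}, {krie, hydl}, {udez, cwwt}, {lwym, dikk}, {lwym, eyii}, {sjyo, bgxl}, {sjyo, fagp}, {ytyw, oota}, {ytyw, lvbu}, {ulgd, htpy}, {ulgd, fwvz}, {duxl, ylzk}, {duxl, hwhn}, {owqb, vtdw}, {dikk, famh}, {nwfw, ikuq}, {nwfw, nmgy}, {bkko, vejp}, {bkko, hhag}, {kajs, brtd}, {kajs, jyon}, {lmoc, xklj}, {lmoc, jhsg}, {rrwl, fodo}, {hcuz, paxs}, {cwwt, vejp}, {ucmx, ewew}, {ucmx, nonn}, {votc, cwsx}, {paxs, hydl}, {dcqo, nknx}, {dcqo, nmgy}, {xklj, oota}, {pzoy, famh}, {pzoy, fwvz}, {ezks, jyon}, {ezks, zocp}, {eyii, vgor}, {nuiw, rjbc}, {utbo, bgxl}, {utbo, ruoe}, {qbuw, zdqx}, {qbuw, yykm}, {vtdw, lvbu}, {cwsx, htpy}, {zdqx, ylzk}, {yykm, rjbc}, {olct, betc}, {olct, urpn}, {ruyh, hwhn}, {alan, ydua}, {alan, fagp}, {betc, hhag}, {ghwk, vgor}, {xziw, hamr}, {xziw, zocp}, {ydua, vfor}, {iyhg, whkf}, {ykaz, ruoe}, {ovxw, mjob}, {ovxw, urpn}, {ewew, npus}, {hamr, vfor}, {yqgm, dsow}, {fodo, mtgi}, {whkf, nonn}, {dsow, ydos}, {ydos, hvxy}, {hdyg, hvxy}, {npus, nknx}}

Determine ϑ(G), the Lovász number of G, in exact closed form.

deg(ndhr) = 2; N(ndhr) = {hcuz, hdyg}.
Vertex votc has 2 neighbors: kgeh, cwsx.
N(eyii) = {lwym, vgor}, |N(eyii)| = 2.
deg(vgor) = 2; N(vgor) = {eyii, ghwk}.
93-vertex 2-regular graph: a single 93-cycle (edge-transitive).
A has 47 distinct eigenvalues ≈ [2.0, 1.995437, 1.98177, 1.95906, 1.927411, 1.886968, 1.837916, 1.780477, 1.714914, 1.641527, 1.56065, 1.472651, 1.377934, 1.276929, 1.170098, 1.057928, 0.940931, 0.819641, 0.694611, 0.566411, 0.435627, 0.302856, 0.168702, 0.033779, -0.101298, -0.235913, -0.369452, -0.501305, -0.630871, -0.757558, -0.880788, -1.0, -1.114649, -1.224212, -1.328189, -1.426106, -1.517516, -1.602002, -1.679179, -1.748693, -1.810229, -1.863505, -1.908279, -1.944345, -1.97154, -1.989739, -1.998859].
Lovász (edge-transitive): ϑ = −93·(-2*cos(pi/93))/((2)−(-2*cos(pi/93))) = 93*cos(pi/93)/(cos(pi/93) + 1).
ϑ(G) ≈ 46.486731879.
Check 46 ≤ 93*cos(pi/93)/(cos(pi/93) + 1) ≤ 47: both strict.

93*cos(pi/93)/(cos(pi/93) + 1)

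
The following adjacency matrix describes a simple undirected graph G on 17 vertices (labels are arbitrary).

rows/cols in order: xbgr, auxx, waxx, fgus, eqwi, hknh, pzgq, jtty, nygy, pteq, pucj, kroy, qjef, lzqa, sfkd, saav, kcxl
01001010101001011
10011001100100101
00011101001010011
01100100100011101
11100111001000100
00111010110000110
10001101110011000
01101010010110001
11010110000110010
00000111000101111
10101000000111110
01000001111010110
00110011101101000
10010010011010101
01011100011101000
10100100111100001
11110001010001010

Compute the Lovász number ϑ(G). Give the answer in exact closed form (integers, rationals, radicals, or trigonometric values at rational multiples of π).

Vertex fgus has 8 neighbors: auxx, waxx, hknh, nygy, qjef, lzqa, sfkd, kcxl.
Vertex waxx has 8 neighbors: fgus, eqwi, hknh, jtty, pucj, qjef, saav, kcxl.
deg(sfkd) = 8; N(sfkd) = {auxx, fgus, eqwi, hknh, pteq, pucj, kroy, lzqa}.
Vertex jtty has 8 neighbors: auxx, waxx, eqwi, pzgq, pteq, kroy, qjef, kcxl.
17-vertex 8-regular graph: Paley(17): SR with (k,λ,μ)=(8,3,4).
The 3 distinct eigenvalues: [8.0, 1.5616, -2.5616].
Lovász (edge-transitive): ϑ = −17·(-sqrt(17)/2 - 1/2)/((8)−(-sqrt(17)/2 - 1/2)) = sqrt(17).
Numerically 4.123106.

sqrt(17)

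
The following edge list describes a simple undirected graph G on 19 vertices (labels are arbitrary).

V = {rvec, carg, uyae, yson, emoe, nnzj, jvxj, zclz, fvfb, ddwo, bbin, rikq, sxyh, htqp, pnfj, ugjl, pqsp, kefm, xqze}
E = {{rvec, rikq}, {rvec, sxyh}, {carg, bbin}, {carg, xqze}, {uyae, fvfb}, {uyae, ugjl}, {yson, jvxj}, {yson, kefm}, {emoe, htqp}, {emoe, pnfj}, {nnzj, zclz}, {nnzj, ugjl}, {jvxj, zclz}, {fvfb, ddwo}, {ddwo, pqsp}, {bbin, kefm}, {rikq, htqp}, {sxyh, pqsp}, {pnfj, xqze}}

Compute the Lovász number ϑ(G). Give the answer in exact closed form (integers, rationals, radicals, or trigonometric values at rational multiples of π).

Vertex yson has 2 neighbors: jvxj, kefm.
Vertex rikq has 2 neighbors: rvec, htqp.
Vertex carg has 2 neighbors: bbin, xqze.
deg(rvec) = 2; N(rvec) = {rikq, sxyh}.
Regular of degree 2 on 19 vertices: connected 2-regular on 19 ⇒ C_{19}.
spec(A) ≈ [2.0, 1.8916, 1.5783, 1.0939, 0.491, -0.1652, -0.8034, -1.3546, -1.7589, -1.9727] (distinct, 4 d.p.).
λ_max=2, λ_min=-2*cos(pi/19); ϑ = −19·λ_min/(λ_max−λ_min) = 19*cos(pi/19)/(cos(pi/19) + 1).
= 9.43477137… (decimal).
Sandwich: α(G)=9 ≤ ϑ(G)=19*cos(pi/19)/(cos(pi/19) + 1) ≤ χ(Ḡ)=10 (both strict).

19*cos(pi/19)/(cos(pi/19) + 1)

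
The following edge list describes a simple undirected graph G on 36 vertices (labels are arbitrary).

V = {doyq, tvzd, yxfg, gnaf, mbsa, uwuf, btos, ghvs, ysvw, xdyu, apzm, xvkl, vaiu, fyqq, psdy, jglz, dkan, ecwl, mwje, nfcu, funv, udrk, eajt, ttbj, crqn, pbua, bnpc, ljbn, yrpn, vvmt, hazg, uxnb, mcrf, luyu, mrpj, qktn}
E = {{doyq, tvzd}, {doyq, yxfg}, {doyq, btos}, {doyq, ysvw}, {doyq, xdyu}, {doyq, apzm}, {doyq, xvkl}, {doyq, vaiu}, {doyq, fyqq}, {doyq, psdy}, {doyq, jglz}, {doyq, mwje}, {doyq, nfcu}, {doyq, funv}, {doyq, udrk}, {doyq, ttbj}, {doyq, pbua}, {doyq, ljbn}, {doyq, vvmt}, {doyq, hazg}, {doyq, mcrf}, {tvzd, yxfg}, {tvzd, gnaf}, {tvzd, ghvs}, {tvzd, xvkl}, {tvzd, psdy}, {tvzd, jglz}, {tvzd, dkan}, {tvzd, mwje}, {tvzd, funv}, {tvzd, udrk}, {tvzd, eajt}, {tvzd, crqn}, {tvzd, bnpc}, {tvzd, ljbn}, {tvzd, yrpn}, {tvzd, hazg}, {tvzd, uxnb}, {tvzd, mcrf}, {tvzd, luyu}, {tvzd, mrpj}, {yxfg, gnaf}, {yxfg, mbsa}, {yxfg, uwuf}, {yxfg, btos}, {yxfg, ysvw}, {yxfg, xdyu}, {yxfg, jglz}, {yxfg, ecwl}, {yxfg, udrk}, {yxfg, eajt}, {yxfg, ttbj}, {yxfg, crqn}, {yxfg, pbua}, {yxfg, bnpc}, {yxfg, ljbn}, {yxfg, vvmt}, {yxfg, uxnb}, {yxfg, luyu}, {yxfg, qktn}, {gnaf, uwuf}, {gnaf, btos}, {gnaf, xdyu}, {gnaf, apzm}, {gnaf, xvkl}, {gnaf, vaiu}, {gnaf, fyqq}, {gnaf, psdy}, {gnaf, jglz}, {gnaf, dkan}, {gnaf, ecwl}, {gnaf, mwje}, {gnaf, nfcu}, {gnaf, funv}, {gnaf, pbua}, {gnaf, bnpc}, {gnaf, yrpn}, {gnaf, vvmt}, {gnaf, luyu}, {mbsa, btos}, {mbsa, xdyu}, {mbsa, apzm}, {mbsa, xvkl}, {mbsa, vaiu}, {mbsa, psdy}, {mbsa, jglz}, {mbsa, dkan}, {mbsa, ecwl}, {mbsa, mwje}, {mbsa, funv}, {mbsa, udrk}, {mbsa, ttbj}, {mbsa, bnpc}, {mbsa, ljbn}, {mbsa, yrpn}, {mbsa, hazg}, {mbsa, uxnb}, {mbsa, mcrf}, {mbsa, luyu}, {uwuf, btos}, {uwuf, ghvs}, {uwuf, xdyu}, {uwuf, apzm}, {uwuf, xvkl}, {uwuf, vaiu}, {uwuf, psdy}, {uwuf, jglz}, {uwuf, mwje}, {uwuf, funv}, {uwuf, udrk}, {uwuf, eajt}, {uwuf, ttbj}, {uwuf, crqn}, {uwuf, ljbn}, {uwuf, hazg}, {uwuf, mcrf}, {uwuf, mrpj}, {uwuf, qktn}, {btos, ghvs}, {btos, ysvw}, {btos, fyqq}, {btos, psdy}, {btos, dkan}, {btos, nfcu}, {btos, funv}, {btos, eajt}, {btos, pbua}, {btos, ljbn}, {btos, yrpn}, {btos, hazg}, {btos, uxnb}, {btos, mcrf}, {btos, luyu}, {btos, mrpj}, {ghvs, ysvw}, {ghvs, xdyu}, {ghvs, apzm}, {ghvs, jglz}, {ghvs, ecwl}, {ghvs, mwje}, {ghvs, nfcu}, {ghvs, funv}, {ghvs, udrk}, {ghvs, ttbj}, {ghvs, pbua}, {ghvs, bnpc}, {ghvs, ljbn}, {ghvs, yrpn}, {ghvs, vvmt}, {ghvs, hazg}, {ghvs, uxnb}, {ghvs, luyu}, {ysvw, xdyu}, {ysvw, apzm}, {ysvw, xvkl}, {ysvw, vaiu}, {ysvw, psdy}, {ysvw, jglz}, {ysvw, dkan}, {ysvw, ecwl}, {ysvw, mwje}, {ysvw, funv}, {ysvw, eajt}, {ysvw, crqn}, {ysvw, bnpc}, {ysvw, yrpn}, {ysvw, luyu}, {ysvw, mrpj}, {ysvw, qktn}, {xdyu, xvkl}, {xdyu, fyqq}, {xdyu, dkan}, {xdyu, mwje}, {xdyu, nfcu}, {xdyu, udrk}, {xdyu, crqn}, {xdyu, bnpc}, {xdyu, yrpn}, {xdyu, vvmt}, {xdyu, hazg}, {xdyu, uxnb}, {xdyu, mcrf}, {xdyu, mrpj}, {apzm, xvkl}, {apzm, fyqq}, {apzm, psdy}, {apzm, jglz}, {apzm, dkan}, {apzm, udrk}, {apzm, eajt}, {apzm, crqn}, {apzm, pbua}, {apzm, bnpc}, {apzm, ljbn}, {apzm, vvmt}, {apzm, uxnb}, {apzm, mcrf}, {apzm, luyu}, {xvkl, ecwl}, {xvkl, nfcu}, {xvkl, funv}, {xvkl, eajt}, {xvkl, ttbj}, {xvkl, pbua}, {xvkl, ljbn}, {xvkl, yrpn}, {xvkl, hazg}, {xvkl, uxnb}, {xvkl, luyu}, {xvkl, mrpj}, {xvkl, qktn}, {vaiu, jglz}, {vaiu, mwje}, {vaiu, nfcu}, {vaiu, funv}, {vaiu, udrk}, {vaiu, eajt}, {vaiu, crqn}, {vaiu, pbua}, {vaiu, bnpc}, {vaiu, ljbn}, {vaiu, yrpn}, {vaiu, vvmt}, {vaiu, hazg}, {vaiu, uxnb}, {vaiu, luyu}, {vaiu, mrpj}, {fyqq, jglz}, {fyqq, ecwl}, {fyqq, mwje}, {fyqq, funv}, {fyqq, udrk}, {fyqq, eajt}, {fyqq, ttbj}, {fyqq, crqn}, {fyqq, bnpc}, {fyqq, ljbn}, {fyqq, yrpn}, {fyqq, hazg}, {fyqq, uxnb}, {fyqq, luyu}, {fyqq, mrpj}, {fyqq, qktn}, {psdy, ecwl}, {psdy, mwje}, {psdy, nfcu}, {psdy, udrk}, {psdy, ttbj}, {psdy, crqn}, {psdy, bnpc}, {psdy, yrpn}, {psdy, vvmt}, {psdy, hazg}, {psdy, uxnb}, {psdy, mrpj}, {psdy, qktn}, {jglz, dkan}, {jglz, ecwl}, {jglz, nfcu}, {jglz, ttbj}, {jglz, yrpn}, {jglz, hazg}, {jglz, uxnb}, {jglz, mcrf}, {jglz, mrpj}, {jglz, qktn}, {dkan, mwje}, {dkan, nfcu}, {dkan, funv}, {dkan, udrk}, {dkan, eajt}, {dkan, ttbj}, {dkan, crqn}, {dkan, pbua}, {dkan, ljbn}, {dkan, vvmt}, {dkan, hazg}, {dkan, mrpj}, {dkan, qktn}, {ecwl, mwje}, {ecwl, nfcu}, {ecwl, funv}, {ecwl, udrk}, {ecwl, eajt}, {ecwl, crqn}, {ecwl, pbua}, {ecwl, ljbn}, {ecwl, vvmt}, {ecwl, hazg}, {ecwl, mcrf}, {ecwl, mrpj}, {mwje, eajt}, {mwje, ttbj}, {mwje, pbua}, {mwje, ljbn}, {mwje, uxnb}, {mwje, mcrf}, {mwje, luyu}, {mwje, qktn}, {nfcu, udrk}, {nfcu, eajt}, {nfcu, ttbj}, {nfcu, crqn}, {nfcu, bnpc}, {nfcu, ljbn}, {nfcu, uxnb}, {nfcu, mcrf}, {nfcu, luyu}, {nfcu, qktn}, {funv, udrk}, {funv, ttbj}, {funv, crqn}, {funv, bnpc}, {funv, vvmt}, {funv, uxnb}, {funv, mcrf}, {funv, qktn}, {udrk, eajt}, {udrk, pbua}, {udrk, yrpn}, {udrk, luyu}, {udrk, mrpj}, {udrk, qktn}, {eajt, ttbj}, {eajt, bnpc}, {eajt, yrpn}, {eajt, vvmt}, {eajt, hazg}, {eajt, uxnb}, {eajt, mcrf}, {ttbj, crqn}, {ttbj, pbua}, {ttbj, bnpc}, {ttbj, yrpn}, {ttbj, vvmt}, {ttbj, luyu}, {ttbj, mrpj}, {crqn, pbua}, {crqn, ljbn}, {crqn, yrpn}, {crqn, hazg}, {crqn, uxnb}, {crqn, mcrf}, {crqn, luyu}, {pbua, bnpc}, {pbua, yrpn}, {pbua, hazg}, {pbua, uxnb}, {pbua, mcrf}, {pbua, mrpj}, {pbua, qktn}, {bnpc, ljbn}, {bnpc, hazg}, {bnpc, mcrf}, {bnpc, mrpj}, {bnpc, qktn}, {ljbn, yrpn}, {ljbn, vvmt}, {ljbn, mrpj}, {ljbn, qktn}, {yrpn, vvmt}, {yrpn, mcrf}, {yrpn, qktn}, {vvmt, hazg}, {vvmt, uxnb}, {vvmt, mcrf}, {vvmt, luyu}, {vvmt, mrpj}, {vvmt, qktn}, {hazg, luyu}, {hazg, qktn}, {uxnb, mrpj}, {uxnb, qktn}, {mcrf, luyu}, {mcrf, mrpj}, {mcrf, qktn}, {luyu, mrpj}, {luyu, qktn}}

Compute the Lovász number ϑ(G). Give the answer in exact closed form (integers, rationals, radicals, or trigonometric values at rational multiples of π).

Vertex yxfg has 21 neighbors: doyq, tvzd, gnaf, mbsa, uwuf, btos, ysvw, xdyu, jglz, ecwl, udrk, eajt, ttbj, crqn, pbua, bnpc, ljbn, vvmt, uxnb, luyu, qktn.
Vertex yrpn has 21 neighbors: tvzd, gnaf, mbsa, btos, ghvs, ysvw, xdyu, xvkl, vaiu, fyqq, psdy, jglz, udrk, eajt, ttbj, crqn, pbua, ljbn, vvmt, mcrf, qktn.
deg(mbsa) = 21; N(mbsa) = {yxfg, btos, xdyu, apzm, xvkl, vaiu, psdy, jglz, dkan, ecwl, mwje, funv, udrk, ttbj, bnpc, ljbn, yrpn, hazg, uxnb, mcrf, luyu}.
deg(eajt) = 21; N(eajt) = {tvzd, yxfg, uwuf, btos, ysvw, apzm, xvkl, vaiu, fyqq, dkan, ecwl, mwje, nfcu, udrk, ttbj, bnpc, yrpn, vvmt, hazg, uxnb, mcrf}.
Regular of degree 21 on 36 vertices: Kneser-type, 2-subsets of [9].
A has 3 distinct eigenvalues ≈ [21.0, 1.0, -6.0].
Lovász (edge-transitive): ϑ = −36·(-6)/((21)−(-6)) = 8.
Numerically 8.000000000.

8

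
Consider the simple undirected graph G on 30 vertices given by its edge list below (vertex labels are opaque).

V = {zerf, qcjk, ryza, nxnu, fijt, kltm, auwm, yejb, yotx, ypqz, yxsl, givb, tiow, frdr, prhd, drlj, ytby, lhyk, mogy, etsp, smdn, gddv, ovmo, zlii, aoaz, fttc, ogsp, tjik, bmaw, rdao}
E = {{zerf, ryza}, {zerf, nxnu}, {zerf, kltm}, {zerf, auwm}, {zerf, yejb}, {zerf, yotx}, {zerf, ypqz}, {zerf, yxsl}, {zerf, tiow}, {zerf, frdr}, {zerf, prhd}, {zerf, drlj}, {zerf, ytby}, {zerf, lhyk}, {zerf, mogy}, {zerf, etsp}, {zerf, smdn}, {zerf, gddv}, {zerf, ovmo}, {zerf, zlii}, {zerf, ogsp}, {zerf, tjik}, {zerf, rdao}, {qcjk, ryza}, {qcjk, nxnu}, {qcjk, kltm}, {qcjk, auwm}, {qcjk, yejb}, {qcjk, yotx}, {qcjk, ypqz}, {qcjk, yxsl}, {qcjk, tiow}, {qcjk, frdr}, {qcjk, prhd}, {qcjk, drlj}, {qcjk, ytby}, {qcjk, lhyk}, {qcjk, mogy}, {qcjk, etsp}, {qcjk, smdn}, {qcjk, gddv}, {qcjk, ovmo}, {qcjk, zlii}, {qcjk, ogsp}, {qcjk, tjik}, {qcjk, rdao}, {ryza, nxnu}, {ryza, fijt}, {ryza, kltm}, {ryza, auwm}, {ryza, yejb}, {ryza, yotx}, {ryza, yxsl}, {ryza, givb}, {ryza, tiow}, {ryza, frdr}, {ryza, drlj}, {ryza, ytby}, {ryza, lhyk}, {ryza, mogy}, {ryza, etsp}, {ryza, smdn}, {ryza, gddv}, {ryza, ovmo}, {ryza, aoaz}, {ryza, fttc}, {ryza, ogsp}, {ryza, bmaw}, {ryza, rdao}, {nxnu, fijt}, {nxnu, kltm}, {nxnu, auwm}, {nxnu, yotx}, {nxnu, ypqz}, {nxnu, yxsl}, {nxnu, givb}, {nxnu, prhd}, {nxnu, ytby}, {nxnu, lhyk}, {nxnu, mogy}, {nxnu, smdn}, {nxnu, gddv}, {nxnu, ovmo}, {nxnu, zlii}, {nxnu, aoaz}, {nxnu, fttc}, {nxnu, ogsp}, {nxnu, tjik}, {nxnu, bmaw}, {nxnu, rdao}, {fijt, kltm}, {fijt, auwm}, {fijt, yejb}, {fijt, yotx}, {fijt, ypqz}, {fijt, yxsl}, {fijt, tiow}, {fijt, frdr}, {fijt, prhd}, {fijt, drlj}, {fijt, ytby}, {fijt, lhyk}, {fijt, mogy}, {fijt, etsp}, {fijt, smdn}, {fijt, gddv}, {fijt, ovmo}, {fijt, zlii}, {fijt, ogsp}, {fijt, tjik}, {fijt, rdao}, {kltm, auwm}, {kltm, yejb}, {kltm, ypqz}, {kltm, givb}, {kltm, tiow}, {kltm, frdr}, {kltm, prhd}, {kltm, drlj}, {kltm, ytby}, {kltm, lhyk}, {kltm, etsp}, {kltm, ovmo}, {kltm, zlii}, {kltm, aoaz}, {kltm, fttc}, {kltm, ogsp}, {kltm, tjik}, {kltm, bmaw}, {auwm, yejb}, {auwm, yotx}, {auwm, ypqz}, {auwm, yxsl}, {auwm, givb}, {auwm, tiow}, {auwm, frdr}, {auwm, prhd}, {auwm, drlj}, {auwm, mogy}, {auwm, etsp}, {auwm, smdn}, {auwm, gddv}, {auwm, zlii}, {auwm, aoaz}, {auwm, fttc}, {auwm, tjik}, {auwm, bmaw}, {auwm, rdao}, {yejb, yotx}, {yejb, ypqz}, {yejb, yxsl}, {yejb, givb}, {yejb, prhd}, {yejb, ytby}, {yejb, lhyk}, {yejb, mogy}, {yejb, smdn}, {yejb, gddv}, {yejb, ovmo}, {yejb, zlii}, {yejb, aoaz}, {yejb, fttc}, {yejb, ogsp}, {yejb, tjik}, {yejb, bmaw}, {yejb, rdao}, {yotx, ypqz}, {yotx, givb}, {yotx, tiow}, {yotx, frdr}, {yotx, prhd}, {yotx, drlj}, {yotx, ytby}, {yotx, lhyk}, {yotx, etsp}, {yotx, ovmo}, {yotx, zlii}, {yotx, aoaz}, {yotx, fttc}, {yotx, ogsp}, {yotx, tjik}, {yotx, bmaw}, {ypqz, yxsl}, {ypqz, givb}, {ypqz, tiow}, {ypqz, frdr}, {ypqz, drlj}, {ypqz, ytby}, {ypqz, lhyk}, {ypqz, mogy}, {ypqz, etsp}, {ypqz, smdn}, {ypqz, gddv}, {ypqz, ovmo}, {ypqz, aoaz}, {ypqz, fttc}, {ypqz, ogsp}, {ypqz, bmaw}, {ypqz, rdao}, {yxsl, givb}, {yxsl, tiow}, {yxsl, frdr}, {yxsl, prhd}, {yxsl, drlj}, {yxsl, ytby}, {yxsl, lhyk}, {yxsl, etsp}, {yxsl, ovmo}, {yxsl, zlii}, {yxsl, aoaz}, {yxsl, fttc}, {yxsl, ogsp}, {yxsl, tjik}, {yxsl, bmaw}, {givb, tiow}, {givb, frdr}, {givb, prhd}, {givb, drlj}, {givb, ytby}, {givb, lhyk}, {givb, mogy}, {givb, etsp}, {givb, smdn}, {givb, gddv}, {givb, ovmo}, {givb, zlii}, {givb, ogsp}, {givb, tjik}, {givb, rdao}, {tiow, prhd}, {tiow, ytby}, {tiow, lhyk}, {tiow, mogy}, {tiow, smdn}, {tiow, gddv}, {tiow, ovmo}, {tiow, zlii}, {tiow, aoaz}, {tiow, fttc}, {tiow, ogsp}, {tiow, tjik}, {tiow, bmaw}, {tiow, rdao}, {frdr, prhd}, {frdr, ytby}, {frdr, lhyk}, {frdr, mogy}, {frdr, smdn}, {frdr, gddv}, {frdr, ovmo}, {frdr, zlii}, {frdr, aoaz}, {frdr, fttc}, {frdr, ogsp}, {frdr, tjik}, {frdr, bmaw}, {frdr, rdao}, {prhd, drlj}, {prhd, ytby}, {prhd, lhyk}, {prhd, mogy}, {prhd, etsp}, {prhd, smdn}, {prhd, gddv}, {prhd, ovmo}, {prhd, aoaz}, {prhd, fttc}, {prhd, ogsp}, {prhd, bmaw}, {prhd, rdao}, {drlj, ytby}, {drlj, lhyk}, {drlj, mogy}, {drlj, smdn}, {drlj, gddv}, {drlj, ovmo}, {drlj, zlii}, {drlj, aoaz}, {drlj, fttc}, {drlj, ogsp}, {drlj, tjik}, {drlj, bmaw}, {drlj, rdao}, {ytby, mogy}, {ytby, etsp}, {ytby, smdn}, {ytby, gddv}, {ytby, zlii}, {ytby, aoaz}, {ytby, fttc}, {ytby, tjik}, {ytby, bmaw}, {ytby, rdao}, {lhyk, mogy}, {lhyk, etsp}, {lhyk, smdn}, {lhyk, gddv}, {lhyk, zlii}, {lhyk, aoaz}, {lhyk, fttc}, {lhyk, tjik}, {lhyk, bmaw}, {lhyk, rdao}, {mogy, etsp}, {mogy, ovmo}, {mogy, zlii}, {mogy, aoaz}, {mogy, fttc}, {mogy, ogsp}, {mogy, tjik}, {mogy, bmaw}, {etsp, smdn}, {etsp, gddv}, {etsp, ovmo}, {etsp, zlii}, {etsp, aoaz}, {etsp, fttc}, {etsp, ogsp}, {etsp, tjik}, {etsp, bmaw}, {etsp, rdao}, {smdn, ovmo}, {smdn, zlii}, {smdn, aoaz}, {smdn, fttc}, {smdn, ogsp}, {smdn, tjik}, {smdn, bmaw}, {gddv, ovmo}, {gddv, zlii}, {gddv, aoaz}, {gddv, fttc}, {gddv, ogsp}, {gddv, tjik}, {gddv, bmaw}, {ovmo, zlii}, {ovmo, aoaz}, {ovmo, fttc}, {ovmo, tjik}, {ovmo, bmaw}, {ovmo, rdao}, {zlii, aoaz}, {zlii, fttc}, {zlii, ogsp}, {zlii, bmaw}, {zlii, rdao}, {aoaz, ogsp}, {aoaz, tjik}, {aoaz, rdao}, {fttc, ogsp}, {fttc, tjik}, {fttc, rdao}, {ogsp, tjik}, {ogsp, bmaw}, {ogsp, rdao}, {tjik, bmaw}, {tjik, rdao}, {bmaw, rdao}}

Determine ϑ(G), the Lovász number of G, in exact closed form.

N(ryza) = {zerf, qcjk, nxnu, fijt, kltm, auwm, yejb, yotx, yxsl, givb, tiow, frdr, drlj, ytby, lhyk, mogy, etsp, smdn, gddv, ovmo, aoaz, fttc, ogsp, bmaw, rdao}, |N(ryza)| = 25.
deg(bmaw) = 23; N(bmaw) = {ryza, nxnu, kltm, auwm, yejb, yotx, ypqz, yxsl, tiow, frdr, prhd, drlj, ytby, lhyk, mogy, etsp, smdn, gddv, ovmo, zlii, ogsp, tjik, rdao}.
deg(yejb) = 24; N(yejb) = {zerf, qcjk, ryza, fijt, kltm, auwm, yotx, ypqz, yxsl, givb, prhd, ytby, lhyk, mogy, smdn, gddv, ovmo, zlii, aoaz, fttc, ogsp, tjik, bmaw, rdao}.
deg(nxnu) = 24; N(nxnu) = {zerf, qcjk, ryza, fijt, kltm, auwm, yotx, ypqz, yxsl, givb, prhd, ytby, lhyk, mogy, smdn, gddv, ovmo, zlii, aoaz, fttc, ogsp, tjik, bmaw, rdao}.
Complete 5-partite, parts [7, 7, 6, 5, 5]: perfect, ϑ = α = 7.
Numerically 7.000000000.
7 ≤ 7 ≤ 7: collapsed.

7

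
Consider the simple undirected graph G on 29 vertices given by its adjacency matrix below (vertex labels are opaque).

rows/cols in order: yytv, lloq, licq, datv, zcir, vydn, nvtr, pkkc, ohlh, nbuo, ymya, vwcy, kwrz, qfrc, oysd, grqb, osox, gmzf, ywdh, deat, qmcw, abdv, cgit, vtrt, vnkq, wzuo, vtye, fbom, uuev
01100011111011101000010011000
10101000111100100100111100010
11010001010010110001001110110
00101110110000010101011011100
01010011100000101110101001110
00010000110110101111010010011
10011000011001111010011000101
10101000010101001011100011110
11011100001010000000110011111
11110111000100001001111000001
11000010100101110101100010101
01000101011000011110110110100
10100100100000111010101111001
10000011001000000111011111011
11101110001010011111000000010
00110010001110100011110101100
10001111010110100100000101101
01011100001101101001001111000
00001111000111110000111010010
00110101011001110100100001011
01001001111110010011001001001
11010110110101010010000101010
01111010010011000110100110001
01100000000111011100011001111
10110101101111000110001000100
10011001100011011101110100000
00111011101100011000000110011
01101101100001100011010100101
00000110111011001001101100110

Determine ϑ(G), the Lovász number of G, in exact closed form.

deg(wzuo) = 14; N(wzuo) = {yytv, datv, zcir, pkkc, ohlh, kwrz, qfrc, grqb, osox, gmzf, deat, qmcw, abdv, vtrt}.
N(gmzf) = {lloq, datv, zcir, vydn, ymya, vwcy, qfrc, oysd, osox, deat, cgit, vtrt, vnkq, wzuo}, |N(gmzf)| = 14.
N(nvtr) = {yytv, datv, zcir, nbuo, ymya, qfrc, oysd, grqb, osox, ywdh, abdv, cgit, vtye, uuev}, |N(nvtr)| = 14.
Vertex ywdh has 14 neighbors: zcir, vydn, nvtr, pkkc, vwcy, kwrz, qfrc, oysd, grqb, qmcw, abdv, cgit, vnkq, fbom.
G on 29 vertices is 14-regular; Paley(29): SR with (k,λ,μ)=(14,6,7).
Distinct eigenvalues (to 3 d.p.): [14.0, 2.193, -3.193].
Lovász (edge-transitive): ϑ = −29·(-sqrt(29)/2 - 1/2)/((14)−(-sqrt(29)/2 - 1/2)) = sqrt(29).
ϑ(G) ≈ 5.385165.

sqrt(29)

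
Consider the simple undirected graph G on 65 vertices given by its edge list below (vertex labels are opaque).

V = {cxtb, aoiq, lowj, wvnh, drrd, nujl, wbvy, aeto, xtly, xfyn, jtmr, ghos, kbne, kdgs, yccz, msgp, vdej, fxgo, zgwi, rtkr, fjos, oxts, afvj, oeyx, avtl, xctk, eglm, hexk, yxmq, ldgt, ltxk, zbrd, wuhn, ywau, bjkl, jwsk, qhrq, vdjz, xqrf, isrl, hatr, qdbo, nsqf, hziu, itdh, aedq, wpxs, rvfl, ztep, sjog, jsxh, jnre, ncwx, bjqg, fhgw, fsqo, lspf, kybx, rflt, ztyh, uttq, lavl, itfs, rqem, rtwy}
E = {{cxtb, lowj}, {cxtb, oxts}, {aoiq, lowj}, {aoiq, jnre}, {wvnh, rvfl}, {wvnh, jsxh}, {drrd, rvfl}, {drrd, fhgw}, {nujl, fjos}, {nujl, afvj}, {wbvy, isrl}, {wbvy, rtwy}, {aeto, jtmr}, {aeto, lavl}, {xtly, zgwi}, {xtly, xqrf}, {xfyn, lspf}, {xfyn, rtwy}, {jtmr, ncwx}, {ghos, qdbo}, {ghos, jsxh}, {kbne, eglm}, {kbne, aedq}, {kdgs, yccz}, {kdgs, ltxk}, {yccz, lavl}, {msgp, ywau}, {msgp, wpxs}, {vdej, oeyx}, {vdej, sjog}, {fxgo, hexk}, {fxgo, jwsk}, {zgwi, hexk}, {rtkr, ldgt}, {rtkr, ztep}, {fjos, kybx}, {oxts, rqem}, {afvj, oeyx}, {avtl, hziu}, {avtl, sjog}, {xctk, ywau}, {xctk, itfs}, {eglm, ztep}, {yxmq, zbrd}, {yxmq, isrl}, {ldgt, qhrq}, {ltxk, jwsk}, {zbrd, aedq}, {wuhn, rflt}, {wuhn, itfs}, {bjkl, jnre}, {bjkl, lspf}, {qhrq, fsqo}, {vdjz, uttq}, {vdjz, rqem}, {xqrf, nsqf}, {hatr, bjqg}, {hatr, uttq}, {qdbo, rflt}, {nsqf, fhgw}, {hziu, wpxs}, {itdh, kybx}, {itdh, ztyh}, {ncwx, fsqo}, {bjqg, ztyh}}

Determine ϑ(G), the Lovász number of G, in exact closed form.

Vertex ztep has 2 neighbors: rtkr, eglm.
N(isrl) = {wbvy, yxmq}, |N(isrl)| = 2.
Vertex wuhn has 2 neighbors: rflt, itfs.
Vertex zgwi has 2 neighbors: xtly, hexk.
65-vertex 2-regular graph: connected 2-regular on 65 ⇒ C_{65}.
A has 33 distinct eigenvalues ≈ [2.0, 1.99066, 1.96274, 1.91649, 1.85235, 1.77091, 1.67294, 1.55935, 1.4312, 1.28968, 1.13613, 0.97197, 0.79873, 0.61803, 0.43157, 0.24107, 0.04833, -0.14487, -0.33671, -0.52541, -0.70921, -0.88638, -1.05528, -1.21433, -1.36203, -1.49702, -1.61803, -1.72394, -1.81375, -1.88662, -1.94188, -1.97901, -1.99766].
With N=65: ϑ(G) = 65·(-(-1)*2*cos(pi/65))/(2−(-2*cos(pi/65))) = 65*cos(pi/65)/(cos(pi/65) + 1).
= 32.48101… (decimal).
Check 32 ≤ 65*cos(pi/65)/(cos(pi/65) + 1) ≤ 33: both strict.

65*cos(pi/65)/(cos(pi/65) + 1)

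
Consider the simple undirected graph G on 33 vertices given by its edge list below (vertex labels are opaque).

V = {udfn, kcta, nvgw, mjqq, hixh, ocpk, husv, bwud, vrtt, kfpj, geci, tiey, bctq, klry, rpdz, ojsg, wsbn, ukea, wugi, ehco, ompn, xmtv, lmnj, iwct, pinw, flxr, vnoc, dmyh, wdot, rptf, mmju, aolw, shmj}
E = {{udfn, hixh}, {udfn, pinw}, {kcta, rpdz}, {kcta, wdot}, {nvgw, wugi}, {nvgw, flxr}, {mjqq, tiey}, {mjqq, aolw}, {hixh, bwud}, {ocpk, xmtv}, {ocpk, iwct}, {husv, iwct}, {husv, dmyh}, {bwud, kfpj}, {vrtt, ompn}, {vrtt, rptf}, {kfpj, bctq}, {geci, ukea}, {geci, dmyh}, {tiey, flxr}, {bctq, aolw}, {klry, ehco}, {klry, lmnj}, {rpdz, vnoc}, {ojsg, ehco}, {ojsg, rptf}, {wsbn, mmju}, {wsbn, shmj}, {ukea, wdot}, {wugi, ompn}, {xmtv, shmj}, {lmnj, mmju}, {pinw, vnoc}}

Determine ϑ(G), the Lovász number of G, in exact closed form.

33*cos(pi/33)/(cos(pi/33) + 1)

deg(rpdz) = 2; N(rpdz) = {kcta, vnoc}.
N(ehco) = {klry, ojsg}, |N(ehco)| = 2.
Vertex udfn has 2 neighbors: hixh, pinw.
Vertex kcta has 2 neighbors: rpdz, wdot.
33-vertex 2-regular graph: connected 2-regular on 33 ⇒ C_{33}.
spec(A) ≈ [2.0, 1.9639, 1.8567, 1.6825, 1.4475, 1.1601, 0.8308, 0.4715, 0.0952, -0.2846, -0.6541, -1.0, -1.3097, -1.5721, -1.7777, -1.919, -1.9909] (distinct, 4 d.p.).
With N=33: ϑ(G) = 33·(-(-1)*2*cos(pi/33))/(2−(-2*cos(pi/33))) = 33*cos(pi/33)/(cos(pi/33) + 1).
Numerically 16.4626.
Sandwich: α(G)=16 ≤ ϑ(G)=33*cos(pi/33)/(cos(pi/33) + 1) ≤ χ(Ḡ)=17 (both strict).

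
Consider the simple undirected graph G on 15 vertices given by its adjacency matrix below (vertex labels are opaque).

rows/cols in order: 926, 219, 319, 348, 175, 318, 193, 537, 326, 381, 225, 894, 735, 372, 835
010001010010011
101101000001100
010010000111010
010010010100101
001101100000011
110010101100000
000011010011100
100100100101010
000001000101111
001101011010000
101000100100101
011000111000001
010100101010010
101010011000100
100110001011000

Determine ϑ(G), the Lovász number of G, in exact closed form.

5

Vertex 318 has 6 neighbors: 926, 219, 175, 193, 326, 381.
Vertex 381 has 6 neighbors: 319, 348, 318, 537, 326, 225.
deg(348) = 6; N(348) = {219, 175, 537, 381, 735, 835}.
deg(225) = 6; N(225) = {926, 319, 193, 381, 735, 835}.
15-vertex 6-regular graph: Kneser K(6,2) on C(6,2)=15 vertices.
spec(A) ≈ [6.0, 1.0, -3.0] (distinct, 3 d.p.).
ϑ = −N·λ_min/(λ_max−λ_min) = −15·(-3)/(6−(-3)) = 5.
≈ 5.0000000 (to 7 d.p.).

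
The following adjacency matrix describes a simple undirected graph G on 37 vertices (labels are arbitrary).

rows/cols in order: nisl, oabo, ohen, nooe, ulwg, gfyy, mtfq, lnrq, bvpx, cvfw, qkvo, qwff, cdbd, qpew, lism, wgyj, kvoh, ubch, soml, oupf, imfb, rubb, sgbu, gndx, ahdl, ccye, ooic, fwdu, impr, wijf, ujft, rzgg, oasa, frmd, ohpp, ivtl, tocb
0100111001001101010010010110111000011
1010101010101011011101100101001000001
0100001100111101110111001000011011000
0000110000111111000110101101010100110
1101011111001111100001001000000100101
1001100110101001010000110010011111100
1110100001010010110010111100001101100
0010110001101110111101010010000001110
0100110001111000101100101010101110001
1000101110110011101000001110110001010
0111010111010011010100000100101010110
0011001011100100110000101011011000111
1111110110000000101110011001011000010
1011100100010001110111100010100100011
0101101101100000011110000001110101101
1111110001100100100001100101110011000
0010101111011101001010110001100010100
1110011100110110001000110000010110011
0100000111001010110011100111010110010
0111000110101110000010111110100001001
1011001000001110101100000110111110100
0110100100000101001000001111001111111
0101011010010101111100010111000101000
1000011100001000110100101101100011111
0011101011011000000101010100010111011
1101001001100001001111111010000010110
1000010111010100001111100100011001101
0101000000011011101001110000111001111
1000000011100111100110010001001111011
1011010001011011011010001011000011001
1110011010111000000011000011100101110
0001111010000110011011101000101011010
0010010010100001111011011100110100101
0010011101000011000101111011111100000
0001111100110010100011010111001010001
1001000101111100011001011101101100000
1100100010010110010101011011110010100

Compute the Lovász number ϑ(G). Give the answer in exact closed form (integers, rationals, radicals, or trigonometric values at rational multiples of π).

N(tocb) = {nisl, oabo, ulwg, bvpx, qwff, qpew, lism, ubch, oupf, rubb, gndx, ahdl, ooic, fwdu, impr, wijf, oasa, ohpp}, |N(tocb)| = 18.
Vertex frmd has 18 neighbors: ohen, gfyy, mtfq, lnrq, cvfw, lism, wgyj, oupf, rubb, sgbu, gndx, ahdl, ooic, fwdu, impr, wijf, ujft, rzgg.
deg(gndx) = 18; N(gndx) = {nisl, gfyy, mtfq, lnrq, cdbd, kvoh, ubch, oupf, sgbu, ahdl, ccye, fwdu, impr, oasa, frmd, ohpp, ivtl, tocb}.
N(ivtl) = {nisl, nooe, lnrq, cvfw, qkvo, qwff, cdbd, qpew, ubch, soml, rubb, gndx, ahdl, ccye, fwdu, impr, ujft, rzgg}, |N(ivtl)| = 18.
Every vertex has degree 18 (N=37); Paley(37): SR with (k,λ,μ)=(18,8,9).
A has 3 distinct eigenvalues ≈ [18.0, 2.541, -3.541].
λ_max=18, λ_min=-sqrt(37)/2 - 1/2; ϑ = −37·λ_min/(λ_max−λ_min) = sqrt(37).
Numerically 6.0827625.

sqrt(37)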